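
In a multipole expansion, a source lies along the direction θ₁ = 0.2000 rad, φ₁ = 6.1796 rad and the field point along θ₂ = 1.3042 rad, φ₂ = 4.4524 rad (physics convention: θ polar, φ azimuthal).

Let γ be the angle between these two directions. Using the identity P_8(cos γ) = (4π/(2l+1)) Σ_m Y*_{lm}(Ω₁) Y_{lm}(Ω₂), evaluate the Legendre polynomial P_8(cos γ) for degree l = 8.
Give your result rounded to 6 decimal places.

Addition theorem: P_8(cos γ) = (4π/17) Σ_m Y*_{lm}(Ω₁) Y_{lm}(Ω₂), m = −8…8:
  m=-8: (0.000001, -0.000001) × (-0.188409, 0.337530) = (0.000000, 0.000000)  (running Σ = (0.000000, 0.000000))
  m=-7: (0.000018, -0.000016) × (0.409231, 0.104113) = (0.000009, -0.000005)  (running Σ = (0.000009, -0.000004))
  m=-6: (0.000252, -0.000181) × (-0.000135, -0.012463) = (-0.000002, -0.000003)  (running Σ = (0.000007, -0.000007))
  m=-5: (0.002445, -0.001393) × (0.337798, -0.093798) = (0.000695, -0.000700)  (running Σ = (0.000702, -0.000707))
  m=-4: (0.017365, -0.007637) × (-0.072887, -0.124158) = (-0.002214, -0.001599)  (running Σ = (-0.001512, -0.002307))
  m=-3: (0.089529, -0.028753) × (0.200965, -0.203160) = (0.012151, -0.023967)  (running Σ = (0.010639, -0.026274))
  m=-2: (0.317571, -0.066749) × (-0.169147, -0.096842) = (-0.060181, -0.019464)  (running Σ = (-0.049541, -0.045738))
  m=-1: (0.670437, -0.069697) × (0.064789, -0.243560) = (0.026462, -0.167808)  (running Σ = (-0.023080, -0.213545))
  m=0: (0.463784, -0.000000) × (-0.208406, 0.000000) = (-0.096655, 0.000000)  (running Σ = (-0.119735, -0.213545))
  m=1: (-0.670437, -0.069697) × (-0.064789, -0.243560) = (0.026462, 0.167808)  (running Σ = (-0.093273, -0.045738))
  m=2: (0.317571, 0.066749) × (-0.169147, 0.096842) = (-0.060181, 0.019464)  (running Σ = (-0.153453, -0.026274))
  m=3: (-0.089529, -0.028753) × (-0.200965, -0.203160) = (0.012151, 0.023967)  (running Σ = (-0.141303, -0.002307))
  m=4: (0.017365, 0.007637) × (-0.072887, 0.124158) = (-0.002214, 0.001599)  (running Σ = (-0.143517, -0.000707))
  m=5: (-0.002445, -0.001393) × (-0.337798, -0.093798) = (0.000695, 0.000700)  (running Σ = (-0.142821, -0.000007))
  m=6: (0.000252, 0.000181) × (-0.000135, 0.012463) = (-0.000002, 0.000003)  (running Σ = (-0.142824, -0.000004))
  m=7: (-0.000018, -0.000016) × (-0.409231, 0.104113) = (0.000009, 0.000005)  (running Σ = (-0.142815, 0.000000))
  m=8: (0.000001, 0.000001) × (-0.188409, -0.337530) = (0.000000, -0.000000)  (running Σ = (-0.142814, -0.000000))
Accumulated sum (-0.142814, -0.000000); after 4π/(2l+1) scaling, (-0.105568, -0.000000) ⇒ P_8 = -0.105568

-0.105568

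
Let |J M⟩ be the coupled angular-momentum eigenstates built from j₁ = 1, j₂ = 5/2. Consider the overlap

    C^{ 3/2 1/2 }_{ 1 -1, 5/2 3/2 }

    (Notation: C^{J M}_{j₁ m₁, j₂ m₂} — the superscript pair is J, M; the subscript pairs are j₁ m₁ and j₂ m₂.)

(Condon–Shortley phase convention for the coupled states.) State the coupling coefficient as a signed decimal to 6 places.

+0.632456

j₁+j₂−J=2  J+j₁−j₂=0  J−j₁+j₂=3  j₁+j₂+J+1=6
(j₁±m₁, j₂±m₂, J±M) = (0,2,4,1,2,1)
P² = 32/5
sum k=2..2:
  [2] +1/4 = 1/4
S = 1/4
C² = P²·S² = 2/5 ; C = +0.632456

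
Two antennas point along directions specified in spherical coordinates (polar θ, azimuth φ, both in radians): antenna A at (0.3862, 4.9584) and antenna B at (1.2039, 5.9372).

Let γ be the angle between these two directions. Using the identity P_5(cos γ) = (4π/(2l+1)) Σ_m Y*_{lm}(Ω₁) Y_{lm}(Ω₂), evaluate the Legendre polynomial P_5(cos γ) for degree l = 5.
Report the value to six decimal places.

Expand P_5 via completeness: Σ_{m} conj(Y_{5,m}) at Ω₁ times Y_{5,m} at Ω₂ —
  term(m=-5) = 0.00021 + 0.00114j   from Y*(Ω₁)=0.00332 - 0.00118j, Y(Ω₂)=-0.05212 + 0.32476j
  term(m=-4) = -0.00783 + 0.00764j   from Y*(Ω₁)=0.01515 + 0.02279j, Y(Ω₂)=0.07426 + 0.39276j
  term(m=-3) = -0.00541 - 0.00113j   from Y*(Ω₁)=-0.08363 + 0.09195j, Y(Ω₂)=0.02260 + 0.03832j
  term(m=-2) = 0.04302 + 0.10562j   from Y*(Ω₁)=-0.30908 - 0.16566j, Y(Ω₂)=-0.25042 - 0.20751j
  term(m=-1) = -0.04064 + 0.06044j   from Y*(Ω₁)=0.13075 - 0.52070j, Y(Ω₂)=-0.12763 - 0.04601j
  term(m=+0) = 0.04230 + 0.00000j   from Y*(Ω₁)=0.14331 + 0.00000j, Y(Ω₂)=0.29516 + 0.00000j
  term(m=+1) = -0.04064 - 0.06044j   from Y*(Ω₁)=-0.13075 - 0.52070j, Y(Ω₂)=0.12763 - 0.04601j
  term(m=+2) = 0.04302 - 0.10562j   from Y*(Ω₁)=-0.30908 + 0.16566j, Y(Ω₂)=-0.25042 + 0.20751j
  term(m=+3) = -0.00541 + 0.00113j   from Y*(Ω₁)=0.08363 + 0.09195j, Y(Ω₂)=-0.02260 + 0.03832j
  term(m=+4) = -0.00783 - 0.00764j   from Y*(Ω₁)=0.01515 - 0.02279j, Y(Ω₂)=0.07426 - 0.39276j
  term(m=+5) = 0.00021 - 0.00114j   from Y*(Ω₁)=-0.00332 - 0.00118j, Y(Ω₂)=0.05212 + 0.32476j
Accumulated sum 0.02100 - 0.00000j; after 4π/(2l+1) scaling, 0.02399 - 0.00000j ⇒ P_5 = 0.023989

0.023989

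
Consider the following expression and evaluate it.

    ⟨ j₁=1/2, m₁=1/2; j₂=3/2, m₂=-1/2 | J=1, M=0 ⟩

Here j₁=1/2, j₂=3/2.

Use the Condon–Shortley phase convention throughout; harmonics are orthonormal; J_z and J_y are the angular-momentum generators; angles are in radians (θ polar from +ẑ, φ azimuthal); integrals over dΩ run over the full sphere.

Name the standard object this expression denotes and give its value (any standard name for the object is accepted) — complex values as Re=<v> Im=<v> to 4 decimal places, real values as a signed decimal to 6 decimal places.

This is a Clebsch–Gordan (vector-coupling) coefficient.
√[3·1!0!2!/4! · 1!0!1!2!1!1!] = √(1/2)
  +(−1)^0/∏(0,1,0,1,0,1)! = 1  (running 1)
⟨..|..⟩ = √(1/2)·(1) = +0.707107

Clebsch–Gordan coefficient, +√(1/2) ≈ +0.707107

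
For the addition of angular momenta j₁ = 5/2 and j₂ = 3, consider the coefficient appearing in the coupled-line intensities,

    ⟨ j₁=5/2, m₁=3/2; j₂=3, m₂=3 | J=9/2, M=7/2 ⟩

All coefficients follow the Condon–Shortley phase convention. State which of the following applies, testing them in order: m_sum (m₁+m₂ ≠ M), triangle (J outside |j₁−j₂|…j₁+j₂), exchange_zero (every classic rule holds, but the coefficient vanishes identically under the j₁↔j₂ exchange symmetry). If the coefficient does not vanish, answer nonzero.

m_sum

m-sum: m₁+m₂ = 3/2+3 = 9/2, M = 7/2  ✗ ⇒ coefficient is 0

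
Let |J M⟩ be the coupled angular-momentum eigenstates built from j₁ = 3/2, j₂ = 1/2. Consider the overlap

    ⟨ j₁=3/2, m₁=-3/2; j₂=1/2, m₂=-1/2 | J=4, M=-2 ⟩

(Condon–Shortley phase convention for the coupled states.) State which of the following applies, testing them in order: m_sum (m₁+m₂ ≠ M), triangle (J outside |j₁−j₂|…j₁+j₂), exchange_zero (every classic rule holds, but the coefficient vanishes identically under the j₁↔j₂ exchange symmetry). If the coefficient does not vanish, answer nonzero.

triangle

m-sum: m₁+m₂ = -3/2+(-1/2) = -2, M = -2  ✓
triangle: need |j₁−j₂| ≤ J ≤ j₁+j₂, i.e. J ∈ [1, 2]; J = 4 is outside ✗ ⇒ coefficient is 0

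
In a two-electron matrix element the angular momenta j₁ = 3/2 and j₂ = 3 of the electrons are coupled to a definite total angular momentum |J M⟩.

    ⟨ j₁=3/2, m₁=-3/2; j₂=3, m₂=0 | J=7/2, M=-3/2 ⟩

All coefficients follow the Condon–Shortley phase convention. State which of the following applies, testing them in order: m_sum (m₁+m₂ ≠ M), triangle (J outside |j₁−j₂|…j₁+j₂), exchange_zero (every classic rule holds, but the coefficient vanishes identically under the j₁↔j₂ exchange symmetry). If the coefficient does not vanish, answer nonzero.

nonzero

m-sum: m₁+m₂ = -3/2+0 = -3/2, M = -3/2  ✓
triangle: |j₁−j₂| = 3/2 ≤ J = 7/2 ≤ j₁+j₂ = 9/2  ✓
exchange: j₁≠j₂ or m₁≠m₂ — the exchange symmetry imposes no constraint here
value check: CG = −√(10/21) = -0.690066 ≠ 0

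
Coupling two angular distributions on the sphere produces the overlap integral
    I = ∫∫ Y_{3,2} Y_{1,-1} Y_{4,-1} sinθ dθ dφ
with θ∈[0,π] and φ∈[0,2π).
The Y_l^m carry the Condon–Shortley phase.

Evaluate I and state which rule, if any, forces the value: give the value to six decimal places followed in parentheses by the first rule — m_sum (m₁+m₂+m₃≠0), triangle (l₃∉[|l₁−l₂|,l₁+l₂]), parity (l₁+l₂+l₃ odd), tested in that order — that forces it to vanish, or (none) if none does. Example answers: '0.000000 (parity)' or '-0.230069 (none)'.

-0.106622 (none)

m-sum 0 ✓  L=8 even ✓  2≤4≤4 ✓
Π(2lᵢ+1) = 7×3×9 = 189
triangle coeff Δ(3,1,4) = 1/252
Σ_t [0,0]: t=0:+1/36 = 1/36
(3j)²=4/63 [(3 1 4; 0 0 0)], sign=+1
Σ_t [0,0]: t=0:+1/240 = 1/240
(3j)²=1/84 [(3 1 4; 2 -1 -1)], sign=-1
⇒ 4πI² = 1/7
I = (-1)√(1/7/(4π)) = -0.10662181
No selection rule forces the value: the integral is nonzero (none).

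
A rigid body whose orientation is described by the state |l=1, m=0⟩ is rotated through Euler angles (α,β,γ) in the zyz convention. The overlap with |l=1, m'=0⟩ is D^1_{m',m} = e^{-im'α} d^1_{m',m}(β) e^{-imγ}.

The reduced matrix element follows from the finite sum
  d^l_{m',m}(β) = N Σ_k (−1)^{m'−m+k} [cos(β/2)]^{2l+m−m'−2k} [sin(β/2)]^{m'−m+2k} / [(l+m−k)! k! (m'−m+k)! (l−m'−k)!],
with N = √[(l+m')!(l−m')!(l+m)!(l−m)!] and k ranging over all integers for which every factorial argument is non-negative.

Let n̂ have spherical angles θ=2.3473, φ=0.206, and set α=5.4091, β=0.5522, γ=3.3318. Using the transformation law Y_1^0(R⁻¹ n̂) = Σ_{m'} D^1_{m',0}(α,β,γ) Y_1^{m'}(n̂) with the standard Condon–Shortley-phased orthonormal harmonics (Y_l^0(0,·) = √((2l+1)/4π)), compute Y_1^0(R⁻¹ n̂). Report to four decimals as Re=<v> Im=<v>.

Need the full column D^1_{m',0} for m'=−1..1 at α=5.4091, β=0.5522, γ=3.3318.
cos(β/2)=0.962126, sin(β/2)=0.272605
d^1_{-1,0}: single k=1 term ⇒ +0.370921;  D = +0.238020-0.284480i
d^1_{0,0}: k∈[0..1] ⇒ +0.925686 -0.074314 = +0.851373;  D = +0.851373+0.000000i
d^1_{1,0}: single k=0 term ⇒ -0.370921;  D = -0.238020-0.284480i
Y_1^{m'}(θ=2.3473,φ=0.206) and Σ D·Y over m':
  (+0.2380-0.2845i)·(+0.2413-0.0504i)  (+0.8514+0.0000i)·(-0.3424+0.0000i)  (-0.2380-0.2845i)·(-0.2413-0.0504i)
Y_1^0(R⁻¹ n̂) = -0.205354+0.000000i

Re=-0.2054 Im=0.0000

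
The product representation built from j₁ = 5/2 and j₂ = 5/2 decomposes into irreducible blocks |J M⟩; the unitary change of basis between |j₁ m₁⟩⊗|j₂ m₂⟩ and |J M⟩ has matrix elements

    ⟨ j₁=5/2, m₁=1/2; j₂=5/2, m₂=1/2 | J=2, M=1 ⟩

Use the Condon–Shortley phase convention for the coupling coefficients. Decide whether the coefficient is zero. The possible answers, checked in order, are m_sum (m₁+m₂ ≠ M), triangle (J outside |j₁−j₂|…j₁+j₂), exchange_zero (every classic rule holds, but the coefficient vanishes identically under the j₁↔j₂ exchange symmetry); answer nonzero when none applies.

exchange_zero

m-sum: m₁+m₂ = 1/2+1/2 = 1, M = 1  ✓
triangle: |j₁−j₂| = 0 ≤ J = 2 ≤ j₁+j₂ = 5  ✓
exchange: j₁=j₂ and m₁=m₂, and (−1)^(j₁+j₂−J) = (−1)^3 = −1 forces ⟨j₁m₁;j₂m₂|JM⟩ = −⟨j₂m₂;j₁m₁|JM⟩ = −⟨j₁m₁;j₂m₂|JM⟩ ⇒ the coefficient vanishes identically
Racah sum check: Σ_k collapses to 0 ⇒ CG = 0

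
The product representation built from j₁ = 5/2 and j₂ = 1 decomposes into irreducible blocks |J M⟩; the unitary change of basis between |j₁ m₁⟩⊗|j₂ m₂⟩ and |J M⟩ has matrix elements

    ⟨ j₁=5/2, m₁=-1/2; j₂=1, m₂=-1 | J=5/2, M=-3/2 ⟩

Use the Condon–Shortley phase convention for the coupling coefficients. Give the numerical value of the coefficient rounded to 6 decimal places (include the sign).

j₁+j₂−J=1  J+j₁−j₂=4  J−j₁+j₂=1  j₁+j₂+J+1=7
(j₁±m₁, j₂±m₂, J±M) = (2,3,0,2,1,4)
P² = 576/35
sum k=0..0:
  [0] +1/6 = 1/6
S = 1/6
C² = P²·S² = 16/35 ; C = +0.676123

+0.676123  (= +√(16/35))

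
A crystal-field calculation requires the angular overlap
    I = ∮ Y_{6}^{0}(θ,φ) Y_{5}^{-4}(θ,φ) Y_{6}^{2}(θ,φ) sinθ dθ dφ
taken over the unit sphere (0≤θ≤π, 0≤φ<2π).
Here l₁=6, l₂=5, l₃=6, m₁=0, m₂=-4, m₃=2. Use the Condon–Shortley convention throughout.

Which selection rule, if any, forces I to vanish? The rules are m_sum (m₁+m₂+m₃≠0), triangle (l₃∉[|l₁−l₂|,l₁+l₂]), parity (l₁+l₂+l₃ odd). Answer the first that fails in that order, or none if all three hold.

azimuthal sum: 0 − 4 + 2 = -2  ✗
1 ≤ 6 ≤ 11 (triangle on l)
L = 6 + 5 + 6 = 17 (odd)

m_sum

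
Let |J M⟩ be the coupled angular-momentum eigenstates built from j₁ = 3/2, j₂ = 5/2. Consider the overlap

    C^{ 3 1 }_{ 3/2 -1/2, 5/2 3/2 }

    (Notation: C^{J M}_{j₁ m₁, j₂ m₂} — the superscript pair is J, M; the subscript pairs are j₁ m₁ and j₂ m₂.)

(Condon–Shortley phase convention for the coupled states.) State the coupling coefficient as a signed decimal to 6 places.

j₁+j₂−J=1  J+j₁−j₂=2  J−j₁+j₂=4  j₁+j₂+J+1=8
(j₁±m₁, j₂±m₂, J±M) = (1,2,4,1,4,2)
P² = 96/5
sum k=0..1:
  [0] +1/48 = 1/48
  [1] −1/6 = -1/6
S = -7/48
C² = P²·S² = 49/120 ; C = -0.639010

-0.639010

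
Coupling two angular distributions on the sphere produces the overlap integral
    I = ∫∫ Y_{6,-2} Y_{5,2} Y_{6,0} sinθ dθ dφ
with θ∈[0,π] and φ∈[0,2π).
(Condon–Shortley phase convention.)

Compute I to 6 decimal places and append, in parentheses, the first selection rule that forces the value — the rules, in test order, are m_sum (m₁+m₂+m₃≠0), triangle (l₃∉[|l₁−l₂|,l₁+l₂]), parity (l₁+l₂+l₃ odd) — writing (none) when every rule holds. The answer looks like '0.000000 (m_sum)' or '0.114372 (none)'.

l₁+l₂+l₃=17 is odd: 3j(l;000)=0 ⇒ I=0

0.000000 (parity)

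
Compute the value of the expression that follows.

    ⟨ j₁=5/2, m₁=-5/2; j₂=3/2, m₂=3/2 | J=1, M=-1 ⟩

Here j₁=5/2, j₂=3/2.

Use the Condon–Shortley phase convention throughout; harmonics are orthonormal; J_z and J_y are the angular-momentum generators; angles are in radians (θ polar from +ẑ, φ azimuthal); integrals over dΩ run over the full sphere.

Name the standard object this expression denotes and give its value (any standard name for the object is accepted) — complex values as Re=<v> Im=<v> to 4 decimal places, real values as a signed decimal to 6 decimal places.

Clebsch–Gordan coefficient, −√(1/2) ≈ -0.707107

This is a Clebsch–Gordan (vector-coupling) coefficient.
j₁+j₂−J=3  J+j₁−j₂=2  J−j₁+j₂=0  j₁+j₂+J+1=6
(j₁±m₁, j₂±m₂, J±M) = (0,5,3,0,0,2)
P² = 72
sum k=3..3:
  [3] −1/12 = -1/12
S = -1/12
C² = P²·S² = 1/2 ; C = -0.707107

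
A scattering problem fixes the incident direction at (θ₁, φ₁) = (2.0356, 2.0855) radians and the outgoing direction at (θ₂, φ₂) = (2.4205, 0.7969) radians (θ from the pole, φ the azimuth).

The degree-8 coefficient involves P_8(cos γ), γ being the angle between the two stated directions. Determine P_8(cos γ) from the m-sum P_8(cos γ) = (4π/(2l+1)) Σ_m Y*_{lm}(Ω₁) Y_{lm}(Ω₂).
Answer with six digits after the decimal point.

-0.070826

Term-by-term m-sum for l=8 (normalisation 4π/17 = 0.739198):
  [-8]  conj(Y_{8,-8})(Ω₁) = -0.11775 - 0.17406j ; Y_{8,-8}(Ω₂) = 0.01853 - 0.00171j ; Δ = -0.00248 - 0.00302j
  [-7]  conj(Y_{8,-7})(Ω₁) = 0.18763 - 0.37744j ; Y_{8,-7}(Ω₂) = -0.06448 - 0.05485j ; Δ = -0.03280 + 0.01405j
  [-6]  conj(Y_{8,-6})(Ω₁) = 0.38623 - 0.02063j ; Y_{8,-6}(Ω₂) = 0.01604 + 0.23204j ; Δ = 0.01098 + 0.08929j
  [-5]  conj(Y_{8,-5})(Ω₁) = 0.00155 + 0.00243j ; Y_{8,-5}(Ω₂) = 0.27837 - 0.31238j ; Δ = 0.00119 + 0.00019j
  [-4]  conj(Y_{8,-4})(Ω₁) = 0.16204 - 0.30525j ; Y_{8,-4}(Ω₂) = -0.45059 + 0.02075j ; Δ = -0.06668 + 0.14091j
  [-3]  conj(Y_{8,-3})(Ω₁) = 0.18161 - 0.00485j ; Y_{8,-3}(Ω₂) = 0.10269 + 0.09584j ; Δ = 0.01911 + 0.01691j
  [-2]  conj(Y_{8,-2})(Ω₁) = -0.13514 - 0.22473j ; Y_{8,-2}(Ω₂) = 0.00718 + 0.31197j ; Δ = 0.06914 - 0.04377j
  [-1]  conj(Y_{8,-1})(Ω₁) = 0.11779 - 0.20827j ; Y_{8,-1}(Ω₂) = 0.21396 - 0.21894j ; Δ = -0.02040 - 0.07035j
  [+0]  conj(Y_{8,0})(Ω₁) = -0.23029 + 0.00000j ; Y_{8,0}(Ω₂) = 0.22560 + 0.00000j ; Δ = -0.05195 + 0.00000j
  [+1]  conj(Y_{8,1})(Ω₁) = -0.11779 - 0.20827j ; Y_{8,1}(Ω₂) = -0.21396 - 0.21894j ; Δ = -0.02040 + 0.07035j
  [+2]  conj(Y_{8,2})(Ω₁) = -0.13514 + 0.22473j ; Y_{8,2}(Ω₂) = 0.00718 - 0.31197j ; Δ = 0.06914 + 0.04377j
  [+3]  conj(Y_{8,3})(Ω₁) = -0.18161 - 0.00485j ; Y_{8,3}(Ω₂) = -0.10269 + 0.09584j ; Δ = 0.01911 - 0.01691j
  [+4]  conj(Y_{8,4})(Ω₁) = 0.16204 + 0.30525j ; Y_{8,4}(Ω₂) = -0.45059 - 0.02075j ; Δ = -0.06668 - 0.14091j
  [+5]  conj(Y_{8,5})(Ω₁) = -0.00155 + 0.00243j ; Y_{8,5}(Ω₂) = -0.27837 - 0.31238j ; Δ = 0.00119 - 0.00019j
  [+6]  conj(Y_{8,6})(Ω₁) = 0.38623 + 0.02063j ; Y_{8,6}(Ω₂) = 0.01604 - 0.23204j ; Δ = 0.01098 - 0.08929j
  [+7]  conj(Y_{8,7})(Ω₁) = -0.18763 - 0.37744j ; Y_{8,7}(Ω₂) = 0.06448 - 0.05485j ; Δ = -0.03280 - 0.01405j
  [+8]  conj(Y_{8,8})(Ω₁) = -0.11775 + 0.17406j ; Y_{8,8}(Ω₂) = 0.01853 + 0.00171j ; Δ = -0.00248 + 0.00302j
Σ over m = -0.09582 + 0.00000j; ×(4π/17) → -0.07083 + 0.00000j. Real part: -0.070826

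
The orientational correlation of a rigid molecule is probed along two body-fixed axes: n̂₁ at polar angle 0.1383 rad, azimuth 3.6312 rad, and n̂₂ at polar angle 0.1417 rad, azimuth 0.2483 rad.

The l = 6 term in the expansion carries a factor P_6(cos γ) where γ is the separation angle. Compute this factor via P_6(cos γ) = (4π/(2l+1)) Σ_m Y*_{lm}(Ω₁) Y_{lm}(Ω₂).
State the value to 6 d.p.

Term-by-term m-sum for l=6 (normalisation 4π/13 = 0.966644):
  [-6]  conj(Y_{6,-6})(Ω₁) = -0.000003+0.000001i ; Y_{6,-6}(Ω₂) = +0.000000-0.000004i ; Δ = +0.000000+0.000000i
  [-5]  conj(Y_{6,-5})(Ω₁) = +0.000063-0.000053i ; Y_{6,-5}(Ω₂) = +0.000030-0.000088i ; Δ = -0.000000-0.000000i
  [-4]  conj(Y_{6,-4})(Ω₁) = -0.000477+0.001168i ; Y_{6,-4}(Ω₂) = +0.000758-0.001163i ; Δ = +0.000001+0.000001i
  [-3]  conj(Y_{6,-3})(Ω₁) = -0.001341-0.013101i ; Y_{6,-3}(Ω₂) = +0.010390-0.009581i ; Δ = -0.000139-0.000123i
  [-2]  conj(Y_{6,-2})(Ω₁) = +0.052123+0.077582i ; Y_{6,-2}(Ω₂) = +0.085988-0.046596i ; Δ = +0.008097+0.004242i
  [-1]  conj(Y_{6,-1})(Ω₁) = -0.363776-0.193851i ; Y_{6,-1}(Ω₂) = +0.407302-0.103264i ; Δ = -0.168185-0.041391i
  [+0]  conj(Y_{6,0})(Ω₁) = +0.822717-0.000000i ; Y_{6,0}(Ω₂) = +0.813546+0.000000i ; Δ = +0.669318+0.000000i
  [+1]  conj(Y_{6,1})(Ω₁) = +0.363776-0.193851i ; Y_{6,1}(Ω₂) = -0.407302-0.103264i ; Δ = -0.168185+0.041391i
  [+2]  conj(Y_{6,2})(Ω₁) = +0.052123-0.077582i ; Y_{6,2}(Ω₂) = +0.085988+0.046596i ; Δ = +0.008097-0.004242i
  [+3]  conj(Y_{6,3})(Ω₁) = +0.001341-0.013101i ; Y_{6,3}(Ω₂) = -0.010390-0.009581i ; Δ = -0.000139+0.000123i
  [+4]  conj(Y_{6,4})(Ω₁) = -0.000477-0.001168i ; Y_{6,4}(Ω₂) = +0.000758+0.001163i ; Δ = +0.000001-0.000001i
  [+5]  conj(Y_{6,5})(Ω₁) = -0.000063-0.000053i ; Y_{6,5}(Ω₂) = -0.000030-0.000088i ; Δ = -0.000000+0.000000i
  [+6]  conj(Y_{6,6})(Ω₁) = -0.000003-0.000001i ; Y_{6,6}(Ω₂) = +0.000000+0.000004i ; Δ = +0.000000-0.000000i
Accumulated sum +0.348866+0.000000i; after 4π/(2l+1) scaling, +0.337229+0.000000i ⇒ P_6 = 0.337229

0.337229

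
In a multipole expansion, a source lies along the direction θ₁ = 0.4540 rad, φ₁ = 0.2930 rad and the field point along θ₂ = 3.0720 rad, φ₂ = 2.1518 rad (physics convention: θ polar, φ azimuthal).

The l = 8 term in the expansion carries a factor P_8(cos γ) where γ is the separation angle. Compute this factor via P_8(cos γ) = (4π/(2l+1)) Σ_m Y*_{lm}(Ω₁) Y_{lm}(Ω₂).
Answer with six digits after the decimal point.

Summing Y*_{l m}(θ₁,φ₁)·Y_{l m}(θ₂,φ₂) over m ∈ [−8, 8]; prefactor 4π/(2·8+1) = 0.739198:
  term(m=-8) = -0.00000 - 0.00000j   from Y*(Ω₁)=-0.00049 + 0.00050j, Y(Ω₂)=-0.00000 + 0.00000j
  term(m=-7) = -0.00000 + 0.00000j   from Y*(Ω₁)=-0.00267 + 0.00513j, Y(Ω₂)=0.00000 + 0.00000j
  term(m=-6) = 0.00000 + 0.00000j   from Y*(Ω₁)=-0.00554 + 0.02925j, Y(Ω₂)=0.00000 - 0.00000j
  term(m=-5) = 0.00000 + 0.00000j   from Y*(Ω₁)=0.01141 + 0.10747j, Y(Ω₂)=0.00000 - 0.00002j
  term(m=-4) = 0.00004 - 0.00008j   from Y*(Ω₁)=0.10886 + 0.25835j, Y(Ω₂)=-0.00021 - 0.00023j
  term(m=-3) = -0.00173 - 0.00148j   from Y*(Ω₁)=0.31432 + 0.37944j, Y(Ω₂)=-0.00455 + 0.00079j
  term(m=-2) = -0.01949 + 0.01266j   from Y*(Ω₁)=0.39858 + 0.26457j, Y(Ω₂)=-0.01931 + 0.04459j
  term(m=-1) = -0.00091 - 0.00307j   from Y*(Ω₁)=-0.00934 - 0.00282j, Y(Ω₂)=0.18046 + 0.27484j
  term(m=+0) = -0.50685 + 0.00000j   from Y*(Ω₁)=-0.47641 + 0.00000j, Y(Ω₂)=1.06388 + 0.00000j
  term(m=+1) = -0.00091 + 0.00307j   from Y*(Ω₁)=0.00934 - 0.00282j, Y(Ω₂)=-0.18046 + 0.27484j
  term(m=+2) = -0.01949 - 0.01266j   from Y*(Ω₁)=0.39858 - 0.26457j, Y(Ω₂)=-0.01931 - 0.04459j
  term(m=+3) = -0.00173 + 0.00148j   from Y*(Ω₁)=-0.31432 + 0.37944j, Y(Ω₂)=0.00455 + 0.00079j
  term(m=+4) = 0.00004 + 0.00008j   from Y*(Ω₁)=0.10886 - 0.25835j, Y(Ω₂)=-0.00021 + 0.00023j
  term(m=+5) = 0.00000 - 0.00000j   from Y*(Ω₁)=-0.01141 + 0.10747j, Y(Ω₂)=-0.00000 - 0.00002j
  term(m=+6) = 0.00000 - 0.00000j   from Y*(Ω₁)=-0.00554 - 0.02925j, Y(Ω₂)=0.00000 + 0.00000j
  term(m=+7) = -0.00000 - 0.00000j   from Y*(Ω₁)=0.00267 + 0.00513j, Y(Ω₂)=-0.00000 + 0.00000j
  term(m=+8) = -0.00000 + 0.00000j   from Y*(Ω₁)=-0.00049 - 0.00050j, Y(Ω₂)=-0.00000 - 0.00000j
Accumulated sum -0.55104 - 0.00000j; after 4π/(2l+1) scaling, -0.40733 - 0.00000j ⇒ P_8 = -0.407329

-0.407329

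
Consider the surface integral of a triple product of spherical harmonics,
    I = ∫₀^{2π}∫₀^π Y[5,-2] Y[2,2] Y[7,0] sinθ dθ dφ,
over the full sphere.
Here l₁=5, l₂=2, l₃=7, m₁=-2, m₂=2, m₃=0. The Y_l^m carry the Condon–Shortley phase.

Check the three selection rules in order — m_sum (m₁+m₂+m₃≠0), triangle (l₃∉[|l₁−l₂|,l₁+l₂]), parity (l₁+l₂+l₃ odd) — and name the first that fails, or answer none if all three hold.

Σmᵢ = 0  ✓
l₃∈[|l₁−l₂|,l₁+l₂]=[3,7], have l₃=7  ✓
Σlᵢ = 14 ⇒ even  ✓

none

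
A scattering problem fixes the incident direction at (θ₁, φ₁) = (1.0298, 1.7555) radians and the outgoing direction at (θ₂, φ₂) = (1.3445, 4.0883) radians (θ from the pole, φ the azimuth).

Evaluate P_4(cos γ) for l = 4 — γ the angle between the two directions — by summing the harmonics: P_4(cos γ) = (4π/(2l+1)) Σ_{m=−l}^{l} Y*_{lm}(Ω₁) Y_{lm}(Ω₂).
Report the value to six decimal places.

Addition theorem: P_4(cos γ) = (4π/9) Σ_m Y*_{lm}(Ω₁) Y_{lm}(Ω₂), m = −4…4:
  m=-4: (0.176631, 0.160897) × (-0.318863, 0.240013) = (-0.094938, -0.008910)  (running Σ = (-0.094938, -0.008910))
  m=-3: (0.213634, -0.345253) × (0.248178, 0.077171) = (0.079663, -0.069198)  (running Σ = (-0.015276, -0.078108))
  m=-2: (-0.196329, -0.076015) × (0.065228, 0.195120) = (0.002026, -0.043266)  (running Σ = (-0.013250, -0.121374))
  m=-1: (0.043859, -0.234749) × (0.160038, -0.222244) = (-0.045152, -0.047316)  (running Σ = (-0.058402, -0.168690))
  m=0: (-0.263891, -0.000000) × (0.166977, 0.000000) = (-0.044064, -0.000000)  (running Σ = (-0.102466, -0.168690))
  m=1: (-0.043859, -0.234749) × (-0.160038, -0.222244) = (-0.045152, 0.047316)  (running Σ = (-0.147618, -0.121374))
  m=2: (-0.196329, 0.076015) × (0.065228, -0.195120) = (0.002026, 0.043266)  (running Σ = (-0.145592, -0.078108))
  m=3: (-0.213634, -0.345253) × (-0.248178, 0.077171) = (0.079663, 0.069198)  (running Σ = (-0.065930, -0.008910))
  m=4: (0.176631, -0.160897) × (-0.318863, -0.240013) = (-0.094938, 0.008910)  (running Σ = (-0.160868, 0.000000))
Total Σ_m = (-0.160868, 0.000000). Multiply by 1.396263: (-0.224614, 0.000000). P_4(cos γ) = -0.224614

-0.224614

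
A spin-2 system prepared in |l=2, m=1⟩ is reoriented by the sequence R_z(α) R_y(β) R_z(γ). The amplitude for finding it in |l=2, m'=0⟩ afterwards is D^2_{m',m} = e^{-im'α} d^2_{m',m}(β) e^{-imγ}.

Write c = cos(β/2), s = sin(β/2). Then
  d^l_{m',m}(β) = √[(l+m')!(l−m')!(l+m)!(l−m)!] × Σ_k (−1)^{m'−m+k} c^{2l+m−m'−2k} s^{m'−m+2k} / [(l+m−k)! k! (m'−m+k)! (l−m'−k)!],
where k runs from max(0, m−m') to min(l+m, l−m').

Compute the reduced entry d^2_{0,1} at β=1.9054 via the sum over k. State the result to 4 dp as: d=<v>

d=-0.3799

d^2_{0,1}(β=1.9054) via the finite sum:
c=cos(1.905400/2)=0.579485, s=sin(1.905400/2)=0.814983; N=√[2·2·6·1]=4.898979
k∈{1,2} keeps every argument non-negative
  k=1: (−1)^0·4.8990/(2)·0.5795^3·0.8150^1 = +0.388464
  k=2: (−1)^1·4.8990/(2)·0.5795^1·0.8150^3 = -0.768358
d^2_{0,1}(1.9054) = +0.388464 -0.768358 = -0.379894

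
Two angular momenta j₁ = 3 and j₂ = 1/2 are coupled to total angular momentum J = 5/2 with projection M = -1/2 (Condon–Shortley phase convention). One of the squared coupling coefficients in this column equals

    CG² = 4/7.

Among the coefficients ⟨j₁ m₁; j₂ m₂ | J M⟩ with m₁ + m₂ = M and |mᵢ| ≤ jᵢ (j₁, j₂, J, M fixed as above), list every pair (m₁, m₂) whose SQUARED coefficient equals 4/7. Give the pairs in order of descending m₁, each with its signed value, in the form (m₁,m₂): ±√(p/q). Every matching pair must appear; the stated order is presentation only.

(-1,1/2): −√(4/7)

Admissible pairs with m₁+m₂ = M = -1/2: (-1,1/2), (0,-1/2)
  (m₁,m₂)=(0,-1/2): CG² = 3/7, CG = +√(3/7)
  (m₁,m₂)=(-1,1/2): CG² = 4/7, CG = −√(4/7)   ← matches the target
Pairs with CG² = 4/7: (-1,1/2): −√(4/7)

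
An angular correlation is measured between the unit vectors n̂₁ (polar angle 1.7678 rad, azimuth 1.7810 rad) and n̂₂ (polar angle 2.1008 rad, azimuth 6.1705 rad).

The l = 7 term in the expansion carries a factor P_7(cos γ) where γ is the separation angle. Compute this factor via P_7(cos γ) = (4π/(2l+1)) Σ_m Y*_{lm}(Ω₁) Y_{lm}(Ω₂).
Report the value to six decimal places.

Expand P_7 via completeness: Σ_{m} conj(Y_{7,m}) at Ω₁ times Y_{7,m} at Ω₂ —
  term(m=-7) = 0.05990 + 0.04938j   from Y*(Ω₁)=0.43399 - 0.04327j, Y(Ω₂)=0.12543 + 0.12628j
  term(m=-6) = 0.04555 - 0.11865j   from Y*(Ω₁)=0.09923 + 0.31023j, Y(Ω₂)=-0.30437 - 0.24418j
  term(m=-5) = 0.06800 + 0.00297j   from Y*(Ω₁)=0.14498 - 0.08297j, Y(Ω₂)=0.34447 + 0.21762j
  term(m=-4) = -0.00607 - 0.02118j   from Y*(Ω₁)=0.22164 + 0.24768j, Y(Ω₂)=-0.05966 - 0.02887j
  term(m=-3) = -0.01885 + 0.01295j   from Y*(Ω₁)=0.04192 - 0.05742j, Y(Ω₂)=-0.30351 - 0.10670j
  term(m=-2) = 0.05745 + 0.04329j   from Y*(Ω₁)=0.29563 + 0.13217j, Y(Ω₂)=0.21651 + 0.04964j
  term(m=-1) = 0.00252 - 0.00752j   from Y*(Ω₁)=0.00693 - 0.03249j, Y(Ω₂)=0.23722 + 0.02684j
  term(m=+0) = -0.08170 + 0.00000j   from Y*(Ω₁)=0.31977 + 0.00000j, Y(Ω₂)=-0.25551 + 0.00000j
  term(m=+1) = 0.00252 + 0.00752j   from Y*(Ω₁)=-0.00693 - 0.03249j, Y(Ω₂)=-0.23722 + 0.02684j
  term(m=+2) = 0.05745 - 0.04329j   from Y*(Ω₁)=0.29563 - 0.13217j, Y(Ω₂)=0.21651 - 0.04964j
  term(m=+3) = -0.01885 - 0.01295j   from Y*(Ω₁)=-0.04192 - 0.05742j, Y(Ω₂)=0.30351 - 0.10670j
  term(m=+4) = -0.00607 + 0.02118j   from Y*(Ω₁)=0.22164 - 0.24768j, Y(Ω₂)=-0.05966 + 0.02887j
  term(m=+5) = 0.06800 - 0.00297j   from Y*(Ω₁)=-0.14498 - 0.08297j, Y(Ω₂)=-0.34447 + 0.21762j
  term(m=+6) = 0.04555 + 0.11865j   from Y*(Ω₁)=0.09923 - 0.31023j, Y(Ω₂)=-0.30437 + 0.24418j
  term(m=+7) = 0.05990 - 0.04938j   from Y*(Ω₁)=-0.43399 - 0.04327j, Y(Ω₂)=-0.12543 + 0.12628j
Total Σ_m = 0.33527 + 0.00000j. Multiply by 0.837758: 0.28088 + 0.00000j. P_7(cos γ) = 0.280879

0.280879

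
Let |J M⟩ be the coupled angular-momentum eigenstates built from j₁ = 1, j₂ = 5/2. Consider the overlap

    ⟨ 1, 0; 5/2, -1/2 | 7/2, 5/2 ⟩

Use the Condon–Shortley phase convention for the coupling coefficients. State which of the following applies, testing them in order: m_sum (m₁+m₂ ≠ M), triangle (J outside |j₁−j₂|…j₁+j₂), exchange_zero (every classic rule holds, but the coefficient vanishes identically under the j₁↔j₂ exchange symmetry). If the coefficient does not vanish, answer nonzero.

m-sum: m₁+m₂ = 0+(-1/2) = -1/2, M = 5/2  ✗ ⇒ coefficient is 0

m_sum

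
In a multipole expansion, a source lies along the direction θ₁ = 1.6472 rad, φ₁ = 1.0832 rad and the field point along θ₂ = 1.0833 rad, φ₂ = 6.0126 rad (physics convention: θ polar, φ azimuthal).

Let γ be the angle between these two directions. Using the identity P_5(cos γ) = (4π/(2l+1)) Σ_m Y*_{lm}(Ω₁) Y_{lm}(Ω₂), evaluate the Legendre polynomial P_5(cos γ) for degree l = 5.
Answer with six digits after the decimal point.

Addition theorem: P_5(cos γ) = (4π/11) Σ_m Y*_{lm}(Ω₁) Y_{lm}(Ω₂), m = −5…5:
  m=-5: Y*=0.29593 - 0.34877j  Y=0.05401 + 0.24395j  product 0.10107 + 0.05336j
  m=-4: Y*=0.04103 + 0.10285j  Y=0.19658 + 0.36992j  product -0.02998 + 0.03539j
  m=-3: Y*=0.32305 + 0.03503j  Y=0.16005 + 0.16871j  product 0.04579 + 0.06011j
  m=-2: Y*=-0.07089 + 0.10460j  Y=-0.18152 - 0.10910j  product 0.02428 - 0.01125j
  m=-1: Y*=0.13752 + 0.25932j  Y=-0.28925 - 0.08024j  product -0.01897 - 0.08604j
  m=+0: Y*=-0.13028 + 0.00000j  Y=0.14649 + 0.00000j  product -0.01908 + 0.00000j
  m=+1: Y*=-0.13752 + 0.25932j  Y=0.28925 - 0.08024j  product -0.01897 + 0.08604j
  m=+2: Y*=-0.07089 - 0.10460j  Y=-0.18152 + 0.10910j  product 0.02428 + 0.01125j
  m=+3: Y*=-0.32305 + 0.03503j  Y=-0.16005 + 0.16871j  product 0.04579 - 0.06011j
  m=+4: Y*=0.04103 - 0.10285j  Y=0.19658 - 0.36992j  product -0.02998 - 0.03539j
  m=+5: Y*=-0.29593 - 0.34877j  Y=-0.05401 + 0.24395j  product 0.10107 - 0.05336j
Σ over m = 0.22529 + 0.00000j; ×(4π/11) → 0.25737 + 0.00000j. Real part: 0.257374

0.257374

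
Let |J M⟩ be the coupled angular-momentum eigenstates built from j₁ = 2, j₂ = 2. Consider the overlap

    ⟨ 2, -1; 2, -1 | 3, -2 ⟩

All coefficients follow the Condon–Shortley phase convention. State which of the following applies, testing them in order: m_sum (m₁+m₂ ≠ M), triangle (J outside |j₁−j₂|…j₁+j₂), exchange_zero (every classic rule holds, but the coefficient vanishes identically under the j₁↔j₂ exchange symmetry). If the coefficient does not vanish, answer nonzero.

m-sum: m₁+m₂ = -1+(-1) = -2, M = -2  ✓
triangle: |j₁−j₂| = 0 ≤ J = 3 ≤ j₁+j₂ = 4  ✓
exchange: j₁=j₂ and m₁=m₂, and (−1)^(j₁+j₂−J) = (−1)^1 = −1 forces ⟨j₁m₁;j₂m₂|JM⟩ = −⟨j₂m₂;j₁m₁|JM⟩ = −⟨j₁m₁;j₂m₂|JM⟩ ⇒ the coefficient vanishes identically
Racah sum check: Σ_k collapses to 0 ⇒ CG = 0

exchange_zero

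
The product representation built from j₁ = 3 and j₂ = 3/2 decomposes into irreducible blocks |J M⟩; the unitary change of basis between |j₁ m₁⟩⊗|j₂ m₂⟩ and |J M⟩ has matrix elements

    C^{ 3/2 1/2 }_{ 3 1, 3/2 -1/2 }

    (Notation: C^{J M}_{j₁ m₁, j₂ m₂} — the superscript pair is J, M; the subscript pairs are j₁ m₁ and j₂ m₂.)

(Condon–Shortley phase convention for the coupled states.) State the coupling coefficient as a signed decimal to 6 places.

triangle: 3!·3!·0!/7! = 36/5040
(j±m)!: 4!·2!·1!·2!·2!·1! = 192
prefactor² = (2J+1)·Δ·N² = 192/35
  k=1: −1/(1!·2!·1!·0!·2!·0!) = -1/4
Σ = -1/4  ⇒  CG² = 192/35·(-1/4)² = 12/35
CG = −√(12/35) = -0.585540

−√(12/35) = -0.585540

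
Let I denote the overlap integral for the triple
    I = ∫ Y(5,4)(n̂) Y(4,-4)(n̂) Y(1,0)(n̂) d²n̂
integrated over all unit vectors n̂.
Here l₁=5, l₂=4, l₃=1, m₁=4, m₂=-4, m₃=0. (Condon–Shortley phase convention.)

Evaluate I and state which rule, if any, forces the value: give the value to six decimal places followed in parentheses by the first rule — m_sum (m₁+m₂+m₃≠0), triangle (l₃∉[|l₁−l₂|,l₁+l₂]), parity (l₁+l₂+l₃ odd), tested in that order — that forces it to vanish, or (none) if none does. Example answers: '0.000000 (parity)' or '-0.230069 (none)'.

0.147319 (none)

Checks pass: Σm=0; 10 even; l₃=1∈[1,9].
(2·5+1)(2·4+1)(2·1+1) = 297
Δ: 8! 2! 0! / 11! → 1/495
sum: t=4:+1/576 = 1/576
3j²(5 4 1; 0 0 0) = Δ·Π!·Σ² = 5/99  (sign -1)
sum: t=0:+1/40320 = 1/40320
3j²(5 4 1; 4 -4 0) = Δ·Π!·Σ² = 1/55  (sign -1)
combine: 4πI² = 297·5/99·1/55 = 3/11
take √, sign +1: I = 0.14731920
No selection rule forces the value: the integral is nonzero (none).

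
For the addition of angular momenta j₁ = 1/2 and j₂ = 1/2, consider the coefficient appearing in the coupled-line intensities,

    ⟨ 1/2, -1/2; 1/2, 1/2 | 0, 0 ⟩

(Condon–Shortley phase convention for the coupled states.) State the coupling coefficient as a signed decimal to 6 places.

-0.707107  (= −√(1/2))

triangle: 1!·0!·0!/2! = 1/2
(j±m)!: 0!·1!·1!·0!·0!·0! = 1
prefactor² = (2J+1)·Δ·N² = 1/2
  k=1: −1/(1!·0!·0!·0!·0!·0!) = -1
Σ = -1  ⇒  CG² = 1/2·(-1)² = 1/2
CG = −√(1/2) = -0.707107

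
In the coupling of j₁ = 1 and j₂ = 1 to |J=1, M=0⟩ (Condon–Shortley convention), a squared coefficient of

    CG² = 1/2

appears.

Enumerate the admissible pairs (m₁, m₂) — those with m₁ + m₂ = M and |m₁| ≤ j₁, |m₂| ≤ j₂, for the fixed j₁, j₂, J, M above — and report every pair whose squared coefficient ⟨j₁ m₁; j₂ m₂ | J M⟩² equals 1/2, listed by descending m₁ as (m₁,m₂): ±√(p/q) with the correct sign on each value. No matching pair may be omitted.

(1,-1): +√(1/2); (-1,1): −√(1/2)

Admissible pairs with m₁+m₂ = M = 0: (-1,1), (0,0), (1,-1)
  (m₁,m₂)=(1,-1): CG² = 1/2, CG = +√(1/2)   ← matches the target
  (m₁,m₂)=(0,0): CG² = 0/1, CG = 0
  (m₁,m₂)=(-1,1): CG² = 1/2, CG = −√(1/2)   ← matches the target
Pairs with CG² = 1/2: (1,-1): +√(1/2); (-1,1): −√(1/2)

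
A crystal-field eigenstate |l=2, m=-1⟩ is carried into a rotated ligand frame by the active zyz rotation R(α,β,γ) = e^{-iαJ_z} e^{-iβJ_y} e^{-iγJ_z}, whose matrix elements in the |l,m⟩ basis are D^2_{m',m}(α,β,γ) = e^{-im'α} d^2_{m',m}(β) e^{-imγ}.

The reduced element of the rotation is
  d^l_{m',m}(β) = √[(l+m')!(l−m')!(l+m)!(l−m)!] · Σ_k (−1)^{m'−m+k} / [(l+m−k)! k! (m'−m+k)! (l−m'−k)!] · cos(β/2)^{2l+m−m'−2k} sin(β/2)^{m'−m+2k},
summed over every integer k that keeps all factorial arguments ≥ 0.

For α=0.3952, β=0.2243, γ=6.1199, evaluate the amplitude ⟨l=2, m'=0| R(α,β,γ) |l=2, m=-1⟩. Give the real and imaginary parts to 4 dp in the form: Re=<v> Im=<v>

D^2_{0,-1}(0.3952,0.2243,6.1199) = e^{-i·0·0.3952}·d^2_{0,-1}(0.2243)·e^{-i·-1·6.1199}. Compute d first:
Half-angle: c=0.993718, s=0.111915. N=√(2·2·1·6)=4.898979
The bounds max(0,m−m')=0 and min(l+m,l−m')=1 give 2 terms
  k=0: (−1)^1·4.8990/(2)·0.9937^3·0.1119^1 = -0.269001
  k=1: (−1)^2·4.8990/(2)·0.9937^1·0.1119^3 = +0.003412
d^2_{0,-1}(0.2243) = -0.269001 +0.003412 = -0.265589
Attach z-rotation phases: D = e^{-i(0)(0.3952)}·(-0.265589)·e^{-i(-1)(6.1199)} = -0.262056+0.043174i

Re=-0.2621 Im=0.0432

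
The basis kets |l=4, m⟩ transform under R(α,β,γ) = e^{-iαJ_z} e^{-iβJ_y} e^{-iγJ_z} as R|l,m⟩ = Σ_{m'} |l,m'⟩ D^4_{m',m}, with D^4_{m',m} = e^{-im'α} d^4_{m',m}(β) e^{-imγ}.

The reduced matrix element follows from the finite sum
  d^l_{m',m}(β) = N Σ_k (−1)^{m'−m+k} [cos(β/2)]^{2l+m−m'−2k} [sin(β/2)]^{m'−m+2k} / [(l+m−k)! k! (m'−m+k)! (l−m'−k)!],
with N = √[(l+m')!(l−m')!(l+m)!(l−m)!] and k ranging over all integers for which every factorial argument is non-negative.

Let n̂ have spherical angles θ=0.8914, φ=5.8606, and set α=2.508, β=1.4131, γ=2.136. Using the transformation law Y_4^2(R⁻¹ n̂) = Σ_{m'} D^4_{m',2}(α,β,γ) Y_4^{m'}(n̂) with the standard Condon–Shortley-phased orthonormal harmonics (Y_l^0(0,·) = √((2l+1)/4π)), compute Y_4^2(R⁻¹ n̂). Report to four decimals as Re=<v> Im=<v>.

Need the full column D^4_{m',2} for m'=−4..4 at α=2.5080, β=1.4131, γ=2.1360.
cos(β/2)=0.760606, sin(β/2)=0.649214
d^4_{-4,2}: single k=6 term ⇒ +0.229205;  D = +0.198545-0.114520i
d^4_{-3,2}: k∈[5..6] ⇒ +0.569643 -0.138337 = +0.431306;  D = -0.428680-0.047523i
d^4_{-2,2}: k∈[4..6] ⇒ +0.891828 -0.519788 +0.031557 = +0.403597;  D = +0.296953+0.273331i
d^4_{-1,2}: k∈[3..5] ⇒ +0.985092 -1.076524 +0.156859 = +0.065427;  D = -0.012562-0.064210i
d^4_{0,2}: k∈[2..4] ⇒ +0.774204 -1.504110 +0.410929 = -0.318978;  D = +0.135977-0.288543i
d^4_{1,2}: k∈[1..3] ⇒ +0.405642 -1.477639 +0.717683 = -0.354314;  D = -0.311479+0.168876i
d^4_{2,2}: k∈[0..2] ⇒ +0.112016 -0.979299 +0.891828 = +0.024544;  D = -0.024315-0.003347i
d^4_{3,2}: k∈[0..1] ⇒ -0.357743 +0.781893 = +0.424150;  D = +0.304393+0.295379i
d^4_{4,2}: single k=0 term ⇒ +0.431830;  D = -0.071710-0.425835i
Y_4^{m'}(θ=0.8914,φ=5.8606) and Σ D·Y over m':
  (+0.1985-0.1145i)·(-0.0193+0.1609i)  (-0.4287-0.0475i)·(+0.1105+0.3534i)  (+0.2970+0.2733i)·(+0.2369+0.2671i)  (-0.0126-0.0642i)·(-0.0499-0.0224i)  (+0.1360-0.2885i)·(-0.3585+0.0000i)  (-0.3115+0.1689i)·(+0.0499-0.0224i)  (-0.0243-0.0033i)·(+0.2369-0.2671i)  (+0.3044+0.2954i)·(-0.1105+0.3534i)  (-0.0717-0.4258i)·(-0.0193-0.1609i)
Y_4^2(R⁻¹ n̂) = -0.291759+0.244225i

Re=-0.2918 Im=0.2442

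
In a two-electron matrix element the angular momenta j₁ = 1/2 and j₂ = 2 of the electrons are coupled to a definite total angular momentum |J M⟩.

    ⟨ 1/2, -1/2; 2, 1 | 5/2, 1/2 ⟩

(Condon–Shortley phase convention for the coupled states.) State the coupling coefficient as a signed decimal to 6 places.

triangle: 0!·1!·4!/6! = 24/720
(j±m)!: 0!·1!·3!·1!·3!·2! = 72
prefactor² = (2J+1)·Δ·N² = 72/5
  k=0: +1/(0!·0!·1!·3!·0!·1!) = 1/6
Σ = 1/6  ⇒  CG² = 72/5·(1/6)² = 2/5
CG = +√(2/5) = +0.632456

+√(2/5) = +0.632456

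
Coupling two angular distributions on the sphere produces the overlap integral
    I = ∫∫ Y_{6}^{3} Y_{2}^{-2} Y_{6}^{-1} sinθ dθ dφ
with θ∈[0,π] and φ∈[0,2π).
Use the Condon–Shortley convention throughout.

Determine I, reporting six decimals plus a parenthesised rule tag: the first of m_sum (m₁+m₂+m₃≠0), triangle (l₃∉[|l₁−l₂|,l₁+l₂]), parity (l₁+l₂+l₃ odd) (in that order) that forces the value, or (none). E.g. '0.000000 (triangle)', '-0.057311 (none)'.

Checks pass: Σm=0; 14 even; l₃=6∈[4,8].
(2·6+1)(2·2+1)(2·6+1) = 845
Δ: 2! 10! 2! / 15! → 1/90090
sum: t=0:+1/69120 t=1:−1/14400 t=2:+1/69120 = -7/172800
3j²(6 2 6; 0 0 0) = Δ·Π!·Σ² = 14/715  (sign -1)
sum: t=0:+1/120960 = 1/120960
3j²(6 2 6; 3 -2 -1) = Δ·Π!·Σ² = 24/1001  (sign -1)
combine: 4πI² = 845·14/715·24/1001 = 48/121
take √, sign +1: I = 0.17767364
No selection rule forces the value: the integral is nonzero (none).

0.177674 (none)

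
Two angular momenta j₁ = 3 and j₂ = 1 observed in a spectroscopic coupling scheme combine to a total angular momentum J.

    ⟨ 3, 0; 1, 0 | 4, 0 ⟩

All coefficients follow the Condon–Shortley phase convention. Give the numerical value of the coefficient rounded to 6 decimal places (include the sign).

j₁+j₂−J=0  J+j₁−j₂=6  J−j₁+j₂=2  j₁+j₂+J+1=9
(j₁±m₁, j₂±m₂, J±M) = (3,3,1,1,4,4)
P² = 5184/7
sum k=0..0:
  [0] +1/36 = 1/36
S = 1/36
C² = P²·S² = 4/7 ; C = +0.755929

+0.755929  (= +√(4/7))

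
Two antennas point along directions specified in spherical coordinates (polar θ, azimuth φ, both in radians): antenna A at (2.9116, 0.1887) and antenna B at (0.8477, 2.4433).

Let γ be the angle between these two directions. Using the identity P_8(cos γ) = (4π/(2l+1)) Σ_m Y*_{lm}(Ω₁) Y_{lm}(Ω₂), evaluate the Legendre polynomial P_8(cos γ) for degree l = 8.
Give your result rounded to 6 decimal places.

0.189942

Term-by-term m-sum for l=8 (normalisation 4π/17 = 0.739198):
  [-8]  conj(Y_{8,-8})(Ω₁) = +0.000000+0.000004i ; Y_{8,-8}(Ω₂) = +0.039470-0.033033i ; Δ = +0.000000+0.000000i
  [-7]  conj(Y_{8,-7})(Ω₁) = -0.000016-0.000062i ; Y_{8,-7}(Ω₂) = -0.031753+0.178903i ; Δ = +0.000012-0.000001i
  [-6]  conj(Y_{8,-6})(Ω₁) = +0.000297+0.000632i ; Y_{8,-6}(Ω₂) = -0.185839-0.322602i ; Δ = +0.000149-0.000213i
  [-5]  conj(Y_{8,-5})(Ω₁) = -0.003211-0.004429i ; Y_{8,-5}(Ω₂) = +0.427289+0.155910i ; Δ = -0.000681-0.002393i
  [-4]  conj(Y_{8,-4})(Ω₁) = +0.023142+0.021767i ; Y_{8,-4}(Ω₂) = -0.208743+0.075824i ; Δ = -0.006481-0.002789i
  [-3]  conj(Y_{8,-3})(Ω₁) = -0.113981-0.072432i ; Y_{8,-3}(Ω₂) = -0.110594+0.191341i ; Δ = +0.026465-0.013799i
  [-2]  conj(Y_{8,-2})(Ω₁) = +0.367853+0.145817i ; Y_{8,-2}(Ω₂) = -0.061672-0.350420i ; Δ = +0.028411-0.137896i
  [-1]  conj(Y_{8,-1})(Ω₁) = -0.664849-0.126968i ; Y_{8,-1}(Ω₂) = -0.049377-0.041446i ; Δ = +0.027566+0.033825i
  [+0]  conj(Y_{8,0})(Ω₁) = +0.291227-0.000000i ; Y_{8,0}(Ω₂) = +0.364239+0.000000i ; Δ = +0.106076+0.000000i
  [+1]  conj(Y_{8,1})(Ω₁) = +0.664849-0.126968i ; Y_{8,1}(Ω₂) = +0.049377-0.041446i ; Δ = +0.027566-0.033825i
  [+2]  conj(Y_{8,2})(Ω₁) = +0.367853-0.145817i ; Y_{8,2}(Ω₂) = -0.061672+0.350420i ; Δ = +0.028411+0.137896i
  [+3]  conj(Y_{8,3})(Ω₁) = +0.113981-0.072432i ; Y_{8,3}(Ω₂) = +0.110594+0.191341i ; Δ = +0.026465+0.013799i
  [+4]  conj(Y_{8,4})(Ω₁) = +0.023142-0.021767i ; Y_{8,4}(Ω₂) = -0.208743-0.075824i ; Δ = -0.006481+0.002789i
  [+5]  conj(Y_{8,5})(Ω₁) = +0.003211-0.004429i ; Y_{8,5}(Ω₂) = -0.427289+0.155910i ; Δ = -0.000681+0.002393i
  [+6]  conj(Y_{8,6})(Ω₁) = +0.000297-0.000632i ; Y_{8,6}(Ω₂) = -0.185839+0.322602i ; Δ = +0.000149+0.000213i
  [+7]  conj(Y_{8,7})(Ω₁) = +0.000016-0.000062i ; Y_{8,7}(Ω₂) = +0.031753+0.178903i ; Δ = +0.000012+0.000001i
  [+8]  conj(Y_{8,8})(Ω₁) = +0.000000-0.000004i ; Y_{8,8}(Ω₂) = +0.039470+0.033033i ; Δ = +0.000000-0.000000i
Total Σ_m = +0.256957+0.000000i. Multiply by 0.739198: +0.189942+0.000000i. P_8(cos γ) = 0.189942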